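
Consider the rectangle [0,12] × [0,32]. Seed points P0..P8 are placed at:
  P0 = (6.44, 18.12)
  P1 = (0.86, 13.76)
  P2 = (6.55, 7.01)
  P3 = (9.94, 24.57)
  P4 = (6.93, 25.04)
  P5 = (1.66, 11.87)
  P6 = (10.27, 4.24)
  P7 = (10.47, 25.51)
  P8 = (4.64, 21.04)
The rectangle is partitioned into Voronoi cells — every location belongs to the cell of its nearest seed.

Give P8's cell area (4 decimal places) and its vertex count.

1. box [0,12]×[0,32]: [(0, 0) (12, 0) (12, 32) (0, 32)]
2. ⊥bis P8·P0 via (5.54,19.58): [(0, 16.1649) (12, 23.5622) (12, 32) (0, 32)]  |A|=145.6373
3. ⊥bis P8·P1 via (2.75,17.4): [(0, 18.8279) (2.3448, 17.6104) (12, 23.5622) (12, 32) (0, 32)]  |A|=142.5152
4. ⊥bis P8·P2 via (5.595,14.025): [(0, 18.8279) (2.3448, 17.6104) (12, 23.5622) (12, 32) (0, 32)]  |A|=142.5152
5. ⊥bis P8·P3 via (7.29,22.805): [(0, 18.8279) (2.3448, 17.6104) (8.3034, 21.2835) (1.1658, 32) (0, 32)]  |A|=68.8669
6. ⊥bis P8·P4 via (5.785,23.04): [(0, 26.3519) (0, 18.8279) (2.3448, 17.6104) (8.3034, 21.2835) (7.9646, 21.7922)]  |A|=40.4246
7. ⊥bis P8·P5 via (3.15,16.455): [(0, 26.3519) (0, 18.8279) (2.3448, 17.6104) (8.3034, 21.2835) (7.9646, 21.7922)]  |A|=40.4246
8. ⊥bis P8·P6 via (7.455,12.64): [(0, 26.3519) (0, 18.8279) (2.3448, 17.6104) (8.3034, 21.2835) (7.9646, 21.7922)]  |A|=40.4246
9. ⊥bis P8·P7 via (7.555,23.275): [(0, 26.3519) (0, 18.8279) (2.3448, 17.6104) (8.3034, 21.2835) (7.9646, 21.7922)]  |A|=40.4246
10. canonical 5-gon: [(0, 26.3519) (0, 18.8279) (2.3448, 17.6104) (8.3034, 21.2835) (7.9646, 21.7922)]
11. shoelace: 40.4246

Area of P8's cell: 40.4246 (5 vertices)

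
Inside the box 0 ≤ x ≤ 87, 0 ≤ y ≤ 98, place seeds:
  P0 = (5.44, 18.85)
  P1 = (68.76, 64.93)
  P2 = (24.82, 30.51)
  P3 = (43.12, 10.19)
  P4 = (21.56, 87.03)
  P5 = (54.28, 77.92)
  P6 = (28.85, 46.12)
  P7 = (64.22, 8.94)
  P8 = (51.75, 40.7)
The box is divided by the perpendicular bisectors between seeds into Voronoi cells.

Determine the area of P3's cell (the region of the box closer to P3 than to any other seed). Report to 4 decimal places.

Area of P3's cell: 668.9345

1. box [0,87]×[0,98]: [(0, 0) (87, 0) (87, 98) (0, 98)]
2. ⊥bis P3·P0 via (24.28,14.52): [(20.9429, 0) (87, 0) (87, 98) (43.4662, 98)]  |A|=5369.9547
3. ⊥bis P3·P1 via (55.94,37.56): [(32.1376, 48.7089) (20.9429, 0) (87, 0) (87, 23.0116)]  |A|=2240.0219
4. ⊥bis P3·P2 via (33.97,20.35): [(54.0583, 38.4414) (23.4405, 10.8672) (20.9429, 0) (87, 0) (87, 23.0116)]  |A|=1780.6143
5. ⊥bis P3·P4 via (32.34,48.61): [(54.0583, 38.4414) (23.4405, 10.8672) (20.9429, 0) (87, 0) (87, 23.0116)]  |A|=1780.6143
6. ⊥bis P3·P5 via (48.7,44.055): [(54.0583, 38.4414) (23.4405, 10.8672) (20.9429, 0) (87, 0) (87, 23.0116)]  |A|=1780.6143
7. ⊥bis P3·P6 via (35.985,28.155): [(57.6495, 36.7593) (47.884, 32.8808) (23.4405, 10.8672) (20.9429, 0) (87, 0) (87, 23.0116)]  |A|=1765.4371
8. ⊥bis P3·P7 via (53.67,9.565): [(55.224, 35.796) (47.884, 32.8808) (23.4405, 10.8672) (20.9429, 0) (53.1034, 0)]  |A|=762.337
9. ⊥bis P3·P8 via (47.435,25.445): [(54.4925, 23.4487) (41.4935, 27.1256) (23.4405, 10.8672) (20.9429, 0) (53.1034, 0)]  |A|=668.9345
10. canonical 5-gon: [(54.4925, 23.4487) (41.4935, 27.1256) (23.4405, 10.8672) (20.9429, 0) (53.1034, 0)]
11. shoelace: 668.9345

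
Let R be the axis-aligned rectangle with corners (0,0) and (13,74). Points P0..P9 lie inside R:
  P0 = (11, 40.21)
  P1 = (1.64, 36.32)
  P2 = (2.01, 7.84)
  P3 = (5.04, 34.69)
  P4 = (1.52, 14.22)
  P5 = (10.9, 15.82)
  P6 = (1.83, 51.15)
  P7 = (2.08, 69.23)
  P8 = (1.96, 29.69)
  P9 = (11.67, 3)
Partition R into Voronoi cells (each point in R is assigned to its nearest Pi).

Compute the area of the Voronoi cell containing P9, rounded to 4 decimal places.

Area of P9's cell: 61.2397

1. box [0,13]×[0,74]: [(0, 0) (13, 0) (13, 74) (0, 74)]
2. ⊥bis P9·P0 via (11.335,21.605): [(0, 21.4009) (0, 0) (13, 0) (13, 21.635)]  |A|=279.7332
3. ⊥bis P9·P1 via (6.655,19.66): [(0, 17.6567) (0, 0) (13, 0) (13, 21.57)]  |A|=254.9734
4. ⊥bis P9·P2 via (6.84,5.42): [(4.1244, 0) (13, 0) (13, 17.7145)]  |A|=78.6137
5. ⊥bis P9·P3 via (8.355,18.845): [(4.1244, 0) (13, 0) (13, 17.7145)]  |A|=78.6137
6. ⊥bis P9·P4 via (6.595,8.61): [(9.9664, 11.6599) (4.1244, 0) (13, 0) (13, 14.4042)]  |A|=73.5926
7. ⊥bis P9·P5 via (11.285,9.41): [(8.7632, 9.2585) (4.1244, 0) (13, 0) (13, 9.513)]  |A|=61.2397
8. ⊥bis P9·P6 via (6.75,27.075): [(8.7632, 9.2585) (4.1244, 0) (13, 0) (13, 9.513)]  |A|=61.2397
9. ⊥bis P9·P7 via (6.875,36.115): [(8.7632, 9.2585) (4.1244, 0) (13, 0) (13, 9.513)]  |A|=61.2397
10. ⊥bis P9·P8 via (6.815,16.345): [(8.7632, 9.2585) (4.1244, 0) (13, 0) (13, 9.513)]  |A|=61.2397
11. canonical 4-gon: [(8.7632, 9.2585) (4.1244, 0) (13, 0) (13, 9.513)]
12. shoelace: 61.2397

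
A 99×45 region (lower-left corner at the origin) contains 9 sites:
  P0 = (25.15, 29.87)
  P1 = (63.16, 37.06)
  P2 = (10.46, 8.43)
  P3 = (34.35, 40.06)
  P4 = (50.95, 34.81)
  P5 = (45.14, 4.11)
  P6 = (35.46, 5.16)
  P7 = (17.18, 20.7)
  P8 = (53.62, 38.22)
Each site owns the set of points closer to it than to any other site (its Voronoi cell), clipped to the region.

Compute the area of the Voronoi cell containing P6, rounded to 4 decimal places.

1. box [0,99]×[0,45]: [(0, 0) (99, 0) (99, 45) (0, 45)]
2. ⊥bis P6·P0 via (30.305,17.515): [(0, 4.8705) (0, 0) (99, 0) (99, 45) (96.1784, 45)]  |A|=2525.2073
3. ⊥bis P6·P1 via (49.31,21.11): [(45.9383, 24.0378) (0, 4.8705) (0, 0) (73.6208, 0)]  |A|=996.7137
4. ⊥bis P6·P2 via (22.96,6.795): [(45.9383, 24.0378) (24.0191, 14.8923) (22.0712, 0) (73.6208, 0)]  |A|=773.8753
5. ⊥bis P6·P3 via (34.905,22.61): [(47.1346, 22.999) (43.1443, 22.8721) (24.0191, 14.8923) (22.0712, 0) (73.6208, 0)]  |A|=771.7267
6. ⊥bis P6·P4 via (43.205,19.985): [(61.7827, 10.2795) (40.1056, 21.6042) (24.0191, 14.8923) (22.0712, 0) (73.6208, 0)]  |A|=714.4721
7. ⊥bis P6·P5 via (40.3,4.635): [(42.0315, 20.5981) (40.1056, 21.6042) (24.0191, 14.8923) (22.0712, 0) (39.7972, 0)]  |A|=325.6826
8. ⊥bis P6·P7 via (26.32,12.93): [(42.0315, 20.5981) (40.1056, 21.6042) (30.1698, 17.4586) (23.2974, 9.3744) (22.0712, 0) (39.7972, 0)]  |A|=309.6395
9. ⊥bis P6·P8 via (44.54,21.69): [(42.0315, 20.5981) (40.1056, 21.6042) (30.1698, 17.4586) (23.2974, 9.3744) (22.0712, 0) (39.7972, 0)]  |A|=309.6395
10. canonical 6-gon: [(42.0315, 20.5981) (40.1056, 21.6042) (30.1698, 17.4586) (23.2974, 9.3744) (22.0712, 0) (39.7972, 0)]
11. shoelace: 309.6395

Area of P6's cell: 309.6395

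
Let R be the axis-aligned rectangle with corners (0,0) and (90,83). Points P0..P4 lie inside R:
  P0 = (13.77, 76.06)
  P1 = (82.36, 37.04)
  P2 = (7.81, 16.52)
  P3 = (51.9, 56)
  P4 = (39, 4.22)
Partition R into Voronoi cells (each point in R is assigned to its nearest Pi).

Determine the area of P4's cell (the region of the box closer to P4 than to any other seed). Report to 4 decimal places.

1. box [0,90]×[0,83]: [(0, 0) (90, 0) (90, 83) (0, 83)]
2. ⊥bis P4·P0 via (26.385,40.14): [(0, 30.8737) (0, 0) (90, 0) (90, 62.4814)]  |A|=4200.9781
3. ⊥bis P4·P1 via (60.68,20.63): [(41.8117, 45.5578) (0, 30.8737) (0, 0) (76.2952, 0)]  |A|=2383.3615
4. ⊥bis P4·P2 via (23.405,10.37): [(41.8117, 45.5578) (36.5533, 43.7111) (19.3155, 0) (76.2952, 0)]  |A|=1396.9435
5. ⊥bis P4·P3 via (45.45,30.11): [(55.3762, 27.6371) (32.4653, 33.3449) (19.3155, 0) (76.2952, 0)]  |A|=1206.8854
6. canonical 4-gon: [(55.3762, 27.6371) (32.4653, 33.3449) (19.3155, 0) (76.2952, 0)]
7. shoelace: 1206.8854

Area of P4's cell: 1206.8854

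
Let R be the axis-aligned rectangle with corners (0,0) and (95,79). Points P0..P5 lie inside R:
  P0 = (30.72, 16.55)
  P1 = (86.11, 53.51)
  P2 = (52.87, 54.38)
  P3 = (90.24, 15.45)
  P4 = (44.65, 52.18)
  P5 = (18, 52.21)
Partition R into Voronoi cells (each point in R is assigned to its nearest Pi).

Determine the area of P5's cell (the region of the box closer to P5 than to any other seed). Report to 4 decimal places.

1. box [0,95]×[0,79]: [(0, 0) (95, 0) (95, 79) (0, 79)]
2. ⊥bis P5·P0 via (24.36,34.38): [(0, 25.6907) (95, 59.5774) (95, 79) (0, 79)]  |A|=3454.7616
3. ⊥bis P5·P1 via (52.055,52.86): [(0, 25.6907) (52.2181, 44.317) (51.5561, 79) (0, 79)]  |A|=2285.912
4. ⊥bis P5·P2 via (35.435,53.295): [(0, 25.6907) (36.346, 38.6554) (33.8353, 79) (0, 79)]  |A|=1651.3263
5. ⊥bis P5·P3 via (54.12,33.83): [(0, 25.6907) (36.346, 38.6554) (33.8353, 79) (0, 79)]  |A|=1651.3263
6. ⊥bis P5·P4 via (31.325,52.195): [(0, 25.6907) (31.3077, 36.8583) (31.3552, 79) (0, 79)]  |A|=1495.1768
7. canonical 4-gon: [(0, 25.6907) (31.3077, 36.8583) (31.3552, 79) (0, 79)]
8. shoelace: 1495.1768

Area of P5's cell: 1495.1768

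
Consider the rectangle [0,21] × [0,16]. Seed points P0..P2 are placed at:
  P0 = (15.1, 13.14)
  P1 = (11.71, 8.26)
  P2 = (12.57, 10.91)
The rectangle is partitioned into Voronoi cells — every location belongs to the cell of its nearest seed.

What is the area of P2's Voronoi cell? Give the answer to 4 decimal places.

Area of P2's cell: 63.8586

1. box [0,21]×[0,16]: [(0, 0) (21, 0) (21, 16) (0, 16)]
2. ⊥bis P2·P0 via (13.835,12.025): [(0, 0) (21, 0) (21, 3.8961) (10.3313, 16) (0, 16)]  |A|=271.4338
3. ⊥bis P2·P1 via (12.14,9.585): [(0, 13.5248) (17.5264, 7.8369) (10.3313, 16) (0, 16)]  |A|=63.8586
4. canonical 4-gon: [(0, 13.5248) (17.5264, 7.8369) (10.3313, 16) (0, 16)]
5. shoelace: 63.8586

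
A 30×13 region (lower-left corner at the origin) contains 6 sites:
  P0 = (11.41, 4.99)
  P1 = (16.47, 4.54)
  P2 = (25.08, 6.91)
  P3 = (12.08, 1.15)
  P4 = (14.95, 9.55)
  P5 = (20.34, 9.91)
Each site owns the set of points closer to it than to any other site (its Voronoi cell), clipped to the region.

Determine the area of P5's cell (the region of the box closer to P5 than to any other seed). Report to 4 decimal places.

Area of P5's cell: 38.6151

1. box [0,30]×[0,13]: [(0, 0) (30, 0) (30, 13) (0, 13)]
2. ⊥bis P5·P0 via (15.875,7.45): [(19.9796, 0) (30, 0) (30, 13) (12.8172, 13)]  |A|=176.8207
3. ⊥bis P5·P1 via (18.405,7.225): [(14.4145, 10.1008) (28.4304, 0) (30, 0) (30, 13) (12.8172, 13)]  |A|=134.1408
4. ⊥bis P5·P2 via (22.71,8.41): [(14.4145, 10.1008) (20.8464, 5.4655) (25.6151, 13) (12.8172, 13)]  |A|=53.8341
5. ⊥bis P5·P3 via (16.21,5.53): [(14.4145, 10.1008) (20.8464, 5.4655) (25.6151, 13) (12.8172, 13)]  |A|=53.8341
6. ⊥bis P5·P4 via (17.645,9.73): [(17.7823, 7.6737) (20.8464, 5.4655) (25.6151, 13) (17.4266, 13)]  |A|=38.6151
7. canonical 4-gon: [(17.7823, 7.6737) (20.8464, 5.4655) (25.6151, 13) (17.4266, 13)]
8. shoelace: 38.6151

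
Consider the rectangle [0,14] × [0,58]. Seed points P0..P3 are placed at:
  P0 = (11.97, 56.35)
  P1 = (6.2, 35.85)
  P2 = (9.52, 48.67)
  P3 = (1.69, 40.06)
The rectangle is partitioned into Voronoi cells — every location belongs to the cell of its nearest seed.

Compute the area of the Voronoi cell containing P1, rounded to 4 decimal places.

1. box [0,14]×[0,58]: [(0, 0) (14, 0) (14, 58) (0, 58)]
2. ⊥bis P1·P0 via (9.085,46.1): [(0, 48.6571) (0, 0) (14, 0) (14, 44.7166)]  |A|=653.6159
3. ⊥bis P1·P2 via (7.86,42.26): [(0, 44.2955) (0, 0) (14, 0) (14, 40.6699)]  |A|=594.758
4. ⊥bis P1·P3 via (3.945,37.955): [(7.9435, 42.2384) (0, 33.7289) (0, 0) (14, 0) (14, 40.6699)]  |A|=552.7902
5. canonical 5-gon: [(7.9435, 42.2384) (0, 33.7289) (0, 0) (14, 0) (14, 40.6699)]
6. shoelace: 552.7902

Area of P1's cell: 552.7902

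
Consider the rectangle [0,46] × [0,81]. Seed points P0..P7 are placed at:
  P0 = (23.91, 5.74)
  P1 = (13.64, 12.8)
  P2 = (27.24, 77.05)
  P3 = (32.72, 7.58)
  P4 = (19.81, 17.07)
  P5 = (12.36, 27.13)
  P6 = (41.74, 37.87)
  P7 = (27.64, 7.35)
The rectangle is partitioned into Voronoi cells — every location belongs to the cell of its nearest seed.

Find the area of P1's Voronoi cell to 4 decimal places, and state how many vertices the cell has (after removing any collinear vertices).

1. box [0,46]×[0,81]: [(0, 0) (46, 0) (46, 81) (0, 81)]
2. ⊥bis P1·P0 via (18.775,9.27): [(0, 0) (12.4024, 0) (46, 48.8735) (46, 81) (0, 81)]  |A|=2904.9847
3. ⊥bis P1·P2 via (20.44,44.925): [(0, 49.2516) (0, 0) (12.4024, 0) (40.3836, 40.7035)]  |A|=1246.8897
4. ⊥bis P1·P3 via (23.18,10.19): [(32.0128, 42.4754) (0, 49.2516) (0, 0) (12.4024, 0) (25.6739, 19.3057)]  |A|=1144.2992
5. ⊥bis P1·P4 via (16.725,14.935): [(0, 39.102) (0, 0) (12.4024, 0) (19.7071, 10.6259)]  |A|=451.1881
6. ⊥bis P1·P5 via (13,19.965): [(13.2297, 19.9855) (0, 18.8038) (0, 0) (12.4024, 0) (19.7071, 10.6259)]  |A|=316.9179
7. ⊥bis P1·P6 via (27.69,25.335): [(13.2297, 19.9855) (0, 18.8038) (0, 0) (12.4024, 0) (19.7071, 10.6259)]  |A|=316.9179
8. ⊥bis P1·P7 via (20.64,10.075): [(13.2297, 19.9855) (0, 18.8038) (0, 0) (12.4024, 0) (19.7071, 10.6259)]  |A|=316.9179
9. canonical 5-gon: [(13.2297, 19.9855) (0, 18.8038) (0, 0) (12.4024, 0) (19.7071, 10.6259)]
10. shoelace: 316.9179

Area of P1's cell: 316.9179 (5 vertices)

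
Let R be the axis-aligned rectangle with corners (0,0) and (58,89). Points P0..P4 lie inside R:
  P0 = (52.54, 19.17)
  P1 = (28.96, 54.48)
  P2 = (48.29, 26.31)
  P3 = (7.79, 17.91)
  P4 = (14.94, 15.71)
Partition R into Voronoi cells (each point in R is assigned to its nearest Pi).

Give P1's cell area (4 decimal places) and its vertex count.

1. box [0,58]×[0,89]: [(0, 0) (58, 0) (58, 89) (0, 89)]
2. ⊥bis P1·P0 via (40.75,36.825): [(0, 9.6122) (58, 48.3445) (58, 89) (0, 89)]  |A|=3481.2554
3. ⊥bis P1·P2 via (38.625,40.395): [(0, 13.8909) (58, 53.69) (58, 89) (0, 89)]  |A|=3202.1561
4. ⊥bis P1·P3 via (18.375,36.195): [(0, 46.8321) (26.0388, 31.7585) (58, 53.69) (58, 89) (0, 89)]  |A|=2773.2806
5. ⊥bis P1·P4 via (21.95,35.095): [(0, 46.8321) (17.4877, 36.7087) (27.812, 32.9752) (58, 53.69) (58, 89) (0, 89)]  |A|=2763.6897
6. canonical 6-gon: [(0, 46.8321) (17.4877, 36.7087) (27.812, 32.9752) (58, 53.69) (58, 89) (0, 89)]
7. shoelace: 2763.6897

Area of P1's cell: 2763.6897 (6 vertices)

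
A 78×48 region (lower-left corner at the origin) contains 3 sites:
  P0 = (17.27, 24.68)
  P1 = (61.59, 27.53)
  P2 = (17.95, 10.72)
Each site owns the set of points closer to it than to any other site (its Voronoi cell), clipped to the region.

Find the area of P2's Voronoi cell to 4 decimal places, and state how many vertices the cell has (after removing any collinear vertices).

1. box [0,78]×[0,48]: [(0, 0) (78, 0) (78, 48) (0, 48)]
2. ⊥bis P2·P0 via (17.61,17.7): [(0, 16.8422) (0, 0) (78, 0) (78, 20.6416)]  |A|=1461.8697
3. ⊥bis P2·P1 via (39.77,19.125): [(39.9007, 18.7858) (0, 16.8422) (0, 0) (47.1369, 0)]  |A|=778.7595
4. canonical 4-gon: [(39.9007, 18.7858) (0, 16.8422) (0, 0) (47.1369, 0)]
5. shoelace: 778.7595

Area of P2's cell: 778.7595 (4 vertices)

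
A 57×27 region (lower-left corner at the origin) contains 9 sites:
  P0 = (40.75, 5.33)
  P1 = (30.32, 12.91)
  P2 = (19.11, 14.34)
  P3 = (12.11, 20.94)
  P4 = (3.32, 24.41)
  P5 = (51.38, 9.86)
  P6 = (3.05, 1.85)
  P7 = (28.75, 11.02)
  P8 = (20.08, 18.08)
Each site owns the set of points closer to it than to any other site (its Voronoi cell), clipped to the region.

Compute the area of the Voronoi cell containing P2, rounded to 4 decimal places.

Area of P2's cell: 155.9925

1. box [0,57]×[0,27]: [(0, 0) (57, 0) (57, 27) (0, 27)]
2. ⊥bis P2·P0 via (29.93,9.835): [(0, 0) (25.8351, 0) (37.0768, 27) (0, 27)]  |A|=849.3108
3. ⊥bis P2·P1 via (24.715,13.625): [(0, 0) (22.9769, 0) (26.4212, 27) (0, 27)]  |A|=666.8745
4. ⊥bis P2·P3 via (15.61,17.64): [(0, 1.0839) (0, 0) (22.9769, 0) (26.4212, 27) (24.4351, 27)]  |A|=350.2431
5. ⊥bis P2·P4 via (11.215,19.375): [(0, 1.0839) (0, 0) (22.9769, 0) (26.4212, 27) (24.4351, 27)]  |A|=350.2431
6. ⊥bis P2·P5 via (35.245,12.1): [(0, 1.0839) (0, 0) (22.9769, 0) (26.4212, 27) (24.4351, 27)]  |A|=350.2431
7. ⊥bis P2·P6 via (11.08,8.095): [(9.0597, 10.6927) (17.3756, 0) (22.9769, 0) (26.4212, 27) (24.4351, 27)]  |A|=252.437
8. ⊥bis P2·P7 via (23.93,12.68): [(9.0597, 10.6927) (17.3756, 0) (19.563, 0) (24.9854, 15.7443) (26.4212, 27) (24.4351, 27)]  |A|=225.5622
9. ⊥bis P2·P8 via (19.595,16.21): [(15.3096, 17.3214) (9.0597, 10.6927) (17.3756, 0) (19.563, 0) (24.6906, 14.8884)]  |A|=155.9925
10. canonical 5-gon: [(15.3096, 17.3214) (9.0597, 10.6927) (17.3756, 0) (19.563, 0) (24.6906, 14.8884)]
11. shoelace: 155.9925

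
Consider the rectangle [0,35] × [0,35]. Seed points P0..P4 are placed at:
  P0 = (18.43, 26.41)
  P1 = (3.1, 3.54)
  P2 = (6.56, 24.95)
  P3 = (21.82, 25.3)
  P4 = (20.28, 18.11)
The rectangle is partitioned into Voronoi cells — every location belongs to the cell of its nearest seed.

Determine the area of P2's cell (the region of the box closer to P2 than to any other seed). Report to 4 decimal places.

1. box [0,35]×[0,35]: [(0, 0) (35, 0) (35, 35) (0, 35)]
2. ⊥bis P2·P0 via (12.495,25.68): [(0, 0) (15.6536, 0) (11.3486, 35) (0, 35)]  |A|=472.5397
3. ⊥bis P2·P1 via (4.83,14.245): [(0, 15.0256) (14.0855, 12.7493) (11.3486, 35) (0, 35)]  |A|=266.9326
4. ⊥bis P2·P3 via (14.19,25.125): [(0, 15.0256) (14.0855, 12.7493) (11.3486, 35) (0, 35)]  |A|=266.9326
5. ⊥bis P2·P4 via (13.42,21.53): [(0, 15.0256) (9.4184, 13.5035) (13.0875, 20.863) (11.3486, 35) (0, 35)]  |A|=248.3754
6. canonical 5-gon: [(0, 15.0256) (9.4184, 13.5035) (13.0875, 20.863) (11.3486, 35) (0, 35)]
7. shoelace: 248.3754

Area of P2's cell: 248.3754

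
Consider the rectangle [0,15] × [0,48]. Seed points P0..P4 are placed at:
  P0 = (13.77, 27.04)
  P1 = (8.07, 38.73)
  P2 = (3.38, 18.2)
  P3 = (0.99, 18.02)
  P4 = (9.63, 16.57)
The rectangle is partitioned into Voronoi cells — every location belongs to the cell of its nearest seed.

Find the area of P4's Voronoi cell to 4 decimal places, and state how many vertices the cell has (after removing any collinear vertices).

1. box [0,15]×[0,48]: [(0, 0) (15, 0) (15, 48) (0, 48)]
2. ⊥bis P4·P0 via (11.7,21.805): [(0, 26.4314) (0, 0) (15, 0) (15, 20.5001)]  |A|=351.9862
3. ⊥bis P4·P1 via (8.85,27.65): [(0, 26.4314) (0, 0) (15, 0) (15, 20.5001)]  |A|=351.9862
4. ⊥bis P4·P2 via (6.505,17.385): [(8.0356, 23.254) (1.971, 0) (15, 0) (15, 20.5001)]  |A|=222.8733
5. ⊥bis P4·P3 via (5.31,17.295): [(8.0356, 23.254) (3.1954, 4.6947) (2.4075, 0) (15, 0) (15, 20.5001)]  |A|=221.8487
6. canonical 5-gon: [(8.0356, 23.254) (3.1954, 4.6947) (2.4075, 0) (15, 0) (15, 20.5001)]
7. shoelace: 221.8487

Area of P4's cell: 221.8487 (5 vertices)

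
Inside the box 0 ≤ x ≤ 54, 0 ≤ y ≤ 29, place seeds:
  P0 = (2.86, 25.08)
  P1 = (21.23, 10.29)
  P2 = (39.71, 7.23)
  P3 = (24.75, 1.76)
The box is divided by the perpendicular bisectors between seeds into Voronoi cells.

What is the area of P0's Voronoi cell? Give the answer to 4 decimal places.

1. box [0,54]×[0,29]: [(0, 0) (54, 0) (54, 29) (0, 29)]
2. ⊥bis P0·P1 via (12.045,17.685): [(0, 2.7244) (21.1549, 29) (0, 29)]  |A|=277.9284
3. ⊥bis P0·P2 via (21.285,16.155): [(0, 2.7244) (21.1549, 29) (0, 29)]  |A|=277.9284
4. ⊥bis P0·P3 via (13.805,13.42): [(0, 2.7244) (21.1549, 29) (0, 29)]  |A|=277.9284
5. canonical 3-gon: [(0, 2.7244) (21.1549, 29) (0, 29)]
6. shoelace: 277.9284

Area of P0's cell: 277.9284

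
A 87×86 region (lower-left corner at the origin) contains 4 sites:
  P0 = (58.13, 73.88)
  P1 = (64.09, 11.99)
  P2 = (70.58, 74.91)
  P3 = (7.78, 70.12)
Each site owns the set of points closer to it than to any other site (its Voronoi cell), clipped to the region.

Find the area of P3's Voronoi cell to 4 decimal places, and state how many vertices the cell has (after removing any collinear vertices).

Area of P3's cell: 2134.8441 (4 vertices)

1. box [0,87]×[0,86]: [(0, 0) (87, 0) (87, 86) (0, 86)]
2. ⊥bis P3·P0 via (32.955,72): [(0, 0) (38.3318, 0) (31.9095, 86) (0, 86)]  |A|=3020.3751
3. ⊥bis P3·P1 via (35.935,41.055): [(0, 6.2451) (35.311, 40.4506) (31.9095, 86) (0, 86)]  |A|=2134.8441
4. ⊥bis P3·P2 via (39.18,72.515): [(0, 6.2451) (35.311, 40.4506) (31.9095, 86) (0, 86)]  |A|=2134.8441
5. canonical 4-gon: [(0, 6.2451) (35.311, 40.4506) (31.9095, 86) (0, 86)]
6. shoelace: 2134.8441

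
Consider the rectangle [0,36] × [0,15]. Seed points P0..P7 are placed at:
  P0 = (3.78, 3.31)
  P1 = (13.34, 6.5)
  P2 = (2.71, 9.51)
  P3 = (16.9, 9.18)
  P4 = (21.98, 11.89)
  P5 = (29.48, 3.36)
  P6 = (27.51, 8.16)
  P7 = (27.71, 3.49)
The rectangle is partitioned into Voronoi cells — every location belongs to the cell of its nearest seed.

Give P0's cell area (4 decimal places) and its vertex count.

Area of P0's cell: 59.4870 (4 vertices)

1. box [0,36]×[0,15]: [(0, 0) (36, 0) (36, 15) (0, 15)]
2. ⊥bis P0·P1 via (8.56,4.905): [(0, 0) (10.1967, 0) (5.1915, 15) (0, 15)]  |A|=115.4114
3. ⊥bis P0·P2 via (3.245,6.41): [(0, 5.85) (0, 0) (10.1967, 0) (7.7957, 7.1954)]  |A|=59.487
4. ⊥bis P0·P3 via (10.34,6.245): [(0, 5.85) (0, 0) (10.1967, 0) (7.7957, 7.1954)]  |A|=59.487
5. ⊥bis P0·P4 via (12.88,7.6): [(0, 5.85) (0, 0) (10.1967, 0) (7.7957, 7.1954)]  |A|=59.487
6. ⊥bis P0·P5 via (16.63,3.335): [(0, 5.85) (0, 0) (10.1967, 0) (7.7957, 7.1954)]  |A|=59.487
7. ⊥bis P0·P6 via (15.645,5.735): [(0, 5.85) (0, 0) (10.1967, 0) (7.7957, 7.1954)]  |A|=59.487
8. ⊥bis P0·P7 via (15.745,3.4): [(0, 5.85) (0, 0) (10.1967, 0) (7.7957, 7.1954)]  |A|=59.487
9. canonical 4-gon: [(0, 5.85) (0, 0) (10.1967, 0) (7.7957, 7.1954)]
10. shoelace: 59.487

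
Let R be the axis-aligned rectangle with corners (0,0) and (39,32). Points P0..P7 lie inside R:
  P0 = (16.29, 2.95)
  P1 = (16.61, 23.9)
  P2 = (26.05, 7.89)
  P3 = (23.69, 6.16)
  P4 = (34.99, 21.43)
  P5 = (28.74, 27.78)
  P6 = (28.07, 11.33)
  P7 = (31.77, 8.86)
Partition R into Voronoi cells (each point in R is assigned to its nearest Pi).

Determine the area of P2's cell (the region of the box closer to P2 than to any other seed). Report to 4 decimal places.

Area of P2's cell: 36.7278

1. box [0,39]×[0,32]: [(0, 0) (39, 0) (39, 32) (0, 32)]
2. ⊥bis P2·P0 via (21.17,5.42): [(23.9133, 0) (39, 0) (39, 32) (7.7166, 32)]  |A|=741.9213
3. ⊥bis P2·P1 via (21.33,15.895): [(17.1235, 13.4147) (23.9133, 0) (39, 0) (39, 26.3138)]  |A|=389.0186
4. ⊥bis P2·P3 via (24.87,7.025): [(19.2618, 14.6755) (30.0197, 0) (39, 0) (39, 26.3138)]  |A|=325.589
5. ⊥bis P2·P4 via (30.52,14.66): [(25.1966, 18.1749) (19.2618, 14.6755) (30.0197, 0) (39, 0) (39, 9.0609)]  |A|=206.515
6. ⊥bis P2·P5 via (27.395,17.835): [(25.2776, 18.1214) (25.1379, 18.1403) (19.2618, 14.6755) (30.0197, 0) (39, 0) (39, 9.0609)]  |A|=206.512
7. ⊥bis P2·P6 via (27.06,9.61): [(19.8877, 13.8216) (30.0197, 0) (39, 0) (39, 2.5987)]  |A|=86.895
8. ⊥bis P2·P7 via (28.91,8.375): [(28.882, 8.5401) (19.8877, 13.8216) (30.0197, 0) (30.3302, 0)]  |A|=36.7278
9. canonical 4-gon: [(28.882, 8.5401) (19.8877, 13.8216) (30.0197, 0) (30.3302, 0)]
10. shoelace: 36.7278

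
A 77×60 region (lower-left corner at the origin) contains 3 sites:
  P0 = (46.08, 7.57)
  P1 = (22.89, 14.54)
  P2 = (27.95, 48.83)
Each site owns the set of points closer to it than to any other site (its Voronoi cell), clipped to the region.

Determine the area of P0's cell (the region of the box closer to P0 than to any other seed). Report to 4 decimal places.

1. box [0,77]×[0,60]: [(0, 0) (77, 0) (77, 60) (0, 60)]
2. ⊥bis P0·P1 via (34.485,11.055): [(31.1623, 0) (77, 0) (77, 60) (49.1959, 60)]  |A|=2209.2528
3. ⊥bis P0·P2 via (37.015,28.2): [(40.0373, 29.528) (31.1623, 0) (77, 0) (77, 45.7698)]  |A|=1522.6357
4. canonical 4-gon: [(40.0373, 29.528) (31.1623, 0) (77, 0) (77, 45.7698)]
5. shoelace: 1522.6357

Area of P0's cell: 1522.6357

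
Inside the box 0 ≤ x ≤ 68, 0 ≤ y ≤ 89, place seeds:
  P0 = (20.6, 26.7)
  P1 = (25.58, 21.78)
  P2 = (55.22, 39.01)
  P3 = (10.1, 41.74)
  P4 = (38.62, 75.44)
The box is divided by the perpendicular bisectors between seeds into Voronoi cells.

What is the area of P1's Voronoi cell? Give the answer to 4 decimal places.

1. box [0,68]×[0,89]: [(0, 0) (68, 0) (68, 89) (0, 89)]
2. ⊥bis P1·P0 via (23.09,24.24): [(0, 0.8684) (0, 0) (68, 0) (68, 69.6977)]  |A|=2399.2473
3. ⊥bis P1·P2 via (40.4,30.395): [(36.2403, 37.5507) (0, 0.8684) (0, 0) (58.0689, 0)]  |A|=1105.9995
4. ⊥bis P1·P3 via (17.84,31.76): [(36.2403, 37.5507) (0, 0.8684) (0, 0) (58.0689, 0)]  |A|=1105.9995
5. ⊥bis P1·P4 via (32.1,48.61): [(36.2403, 37.5507) (0, 0.8684) (0, 0) (58.0689, 0)]  |A|=1105.9995
6. canonical 4-gon: [(36.2403, 37.5507) (0, 0.8684) (0, 0) (58.0689, 0)]
7. shoelace: 1105.9995

Area of P1's cell: 1105.9995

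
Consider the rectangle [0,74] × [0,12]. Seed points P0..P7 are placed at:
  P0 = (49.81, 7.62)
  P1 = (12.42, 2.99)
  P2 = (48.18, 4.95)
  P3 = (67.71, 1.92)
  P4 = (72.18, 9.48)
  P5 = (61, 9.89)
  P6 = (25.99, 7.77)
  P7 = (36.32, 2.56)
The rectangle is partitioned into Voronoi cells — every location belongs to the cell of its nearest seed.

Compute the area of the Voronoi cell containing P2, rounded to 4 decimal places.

1. box [0,74]×[0,12]: [(0, 0) (74, 0) (74, 12) (0, 12)]
2. ⊥bis P2·P0 via (48.995,6.285): [(0, 0) (59.2901, 0) (39.6336, 12) (0, 12)]  |A|=593.5421
3. ⊥bis P2·P1 via (30.3,3.97): [(30.5176, 0) (59.2901, 0) (39.6336, 12) (29.8599, 12)]  |A|=231.2773
4. ⊥bis P2·P3 via (57.945,3.435): [(30.5176, 0) (57.4121, 0) (57.5746, 1.0473) (39.6336, 12) (29.8599, 12)]  |A|=230.2939
5. ⊥bis P2·P4 via (60.18,7.215): [(30.5176, 0) (57.4121, 0) (57.5746, 1.0473) (39.6336, 12) (29.8599, 12)]  |A|=230.2939
6. ⊥bis P2·P5 via (54.59,7.42): [(30.5176, 0) (57.4121, 0) (57.4227, 0.0687) (56.8829, 1.4695) (39.6336, 12) (29.8599, 12)]  |A|=229.9234
7. ⊥bis P2·P6 via (37.085,6.36): [(36.2767, 0) (57.4121, 0) (57.4227, 0.0687) (56.8829, 1.4695) (39.6336, 12) (37.8018, 12)]  |A|=147.7172
8. ⊥bis P2·P7 via (42.25,3.755): [(43.0067, 0) (57.4121, 0) (57.4227, 0.0687) (56.8829, 1.4695) (40.7224, 11.3353)]  |A|=90.9345
9. canonical 5-gon: [(43.0067, 0) (57.4121, 0) (57.4227, 0.0687) (56.8829, 1.4695) (40.7224, 11.3353)]
10. shoelace: 90.9345

Area of P2's cell: 90.9345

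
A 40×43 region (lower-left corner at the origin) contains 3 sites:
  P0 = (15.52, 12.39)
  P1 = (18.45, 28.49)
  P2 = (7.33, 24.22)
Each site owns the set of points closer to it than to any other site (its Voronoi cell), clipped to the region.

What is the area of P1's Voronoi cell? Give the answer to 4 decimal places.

1. box [0,40]×[0,43]: [(0, 0) (40, 0) (40, 43) (0, 43)]
2. ⊥bis P1·P0 via (16.985,20.44): [(0, 23.5311) (40, 16.2516) (40, 43) (0, 43)]  |A|=924.3477
3. ⊥bis P1·P2 via (12.89,26.355): [(15.0243, 20.7968) (40, 16.2516) (40, 43) (6.4984, 43)]  |A|=705.9511
4. canonical 4-gon: [(15.0243, 20.7968) (40, 16.2516) (40, 43) (6.4984, 43)]
5. shoelace: 705.9511

Area of P1's cell: 705.9511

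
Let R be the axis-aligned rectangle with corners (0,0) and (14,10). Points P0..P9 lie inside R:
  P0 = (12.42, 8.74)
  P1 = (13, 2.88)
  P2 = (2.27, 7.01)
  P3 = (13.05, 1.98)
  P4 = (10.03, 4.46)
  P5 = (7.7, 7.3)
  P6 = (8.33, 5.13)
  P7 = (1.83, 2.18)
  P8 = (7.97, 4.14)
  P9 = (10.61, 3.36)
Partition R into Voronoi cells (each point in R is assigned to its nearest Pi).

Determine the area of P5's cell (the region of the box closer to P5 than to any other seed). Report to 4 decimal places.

1. box [0,14]×[0,10]: [(0, 0) (14, 0) (14, 10) (0, 10)]
2. ⊥bis P5·P0 via (10.06,8.02): [(0, 0) (12.5068, 0) (9.4559, 10) (0, 10)]  |A|=109.8136
3. ⊥bis P5·P1 via (10.35,5.09): [(0, 0) (6.1051, 0) (10.7921, 5.6202) (9.4559, 10) (0, 10)]  |A|=91.8244
4. ⊥bis P5·P2 via (4.985,7.155): [(5.3671, 0) (6.1051, 0) (10.7921, 5.6202) (9.4559, 10) (4.8331, 10)]  |A|=40.8234
5. ⊥bis P5·P3 via (10.375,4.64): [(5.3671, 0) (5.761, 0) (7.8939, 2.1449) (10.7921, 5.6202) (9.4559, 10) (4.8331, 10)]  |A|=40.4544
6. ⊥bis P5·P4 via (8.865,5.88): [(5.2131, 2.8839) (10.343, 7.0925) (9.4559, 10) (4.8331, 10)]  |A|=25.7724
7. ⊥bis P5·P6 via (8.015,6.215): [(5.0807, 5.3631) (9.9625, 6.7804) (10.343, 7.0925) (9.4559, 10) (4.8331, 10)]  |A|=19.6271
8. ⊥bis P5·P7 via (4.765,4.74): [(5.0807, 5.3631) (9.9625, 6.7804) (10.343, 7.0925) (9.4559, 10) (4.8331, 10)]  |A|=19.6271
9. ⊥bis P5·P8 via (7.835,5.72): [(5.0742, 5.4841) (5.674, 5.5354) (9.9625, 6.7804) (10.343, 7.0925) (9.4559, 10) (4.8331, 10)]  |A|=19.5906
10. ⊥bis P5·P9 via (9.155,5.33): [(5.0742, 5.4841) (5.674, 5.5354) (9.9625, 6.7804) (10.343, 7.0925) (9.4559, 10) (4.8331, 10)]  |A|=19.5906
11. canonical 6-gon: [(5.0742, 5.4841) (5.674, 5.5354) (9.9625, 6.7804) (10.343, 7.0925) (9.4559, 10) (4.8331, 10)]
12. shoelace: 19.5906

Area of P5's cell: 19.5906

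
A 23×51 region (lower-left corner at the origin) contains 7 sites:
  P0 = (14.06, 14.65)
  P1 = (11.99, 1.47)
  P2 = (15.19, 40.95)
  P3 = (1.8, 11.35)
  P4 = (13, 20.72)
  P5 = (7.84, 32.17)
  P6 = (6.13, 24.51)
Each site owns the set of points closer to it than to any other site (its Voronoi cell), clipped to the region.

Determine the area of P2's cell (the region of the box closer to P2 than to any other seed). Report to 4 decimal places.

1. box [0,23]×[0,51]: [(0, 0) (23, 0) (23, 51) (0, 51)]
2. ⊥bis P2·P0 via (14.625,27.8): [(0, 28.4284) (23, 27.4402) (23, 51) (0, 51)]  |A|=530.5118
3. ⊥bis P2·P1 via (13.59,21.21): [(0, 28.4284) (23, 27.4402) (23, 51) (0, 51)]  |A|=530.5118
4. ⊥bis P2·P3 via (8.495,26.15): [(0, 29.9928) (3.8214, 28.2642) (23, 27.4402) (23, 51) (0, 51)]  |A|=527.5226
5. ⊥bis P2·P4 via (14.095,30.835): [(0, 32.3609) (23, 29.871) (23, 51) (0, 51)]  |A|=457.3338
6. ⊥bis P2·P5 via (11.515,36.56): [(0, 46.1996) (18.9864, 30.3055) (23, 29.871) (23, 51) (0, 51)]  |A|=325.9604
7. ⊥bis P2·P6 via (10.66,32.73): [(0, 46.1996) (18.9864, 30.3055) (23, 29.871) (23, 51) (0, 51)]  |A|=325.9604
8. canonical 5-gon: [(0, 46.1996) (18.9864, 30.3055) (23, 29.871) (23, 51) (0, 51)]
9. shoelace: 325.9604

Area of P2's cell: 325.9604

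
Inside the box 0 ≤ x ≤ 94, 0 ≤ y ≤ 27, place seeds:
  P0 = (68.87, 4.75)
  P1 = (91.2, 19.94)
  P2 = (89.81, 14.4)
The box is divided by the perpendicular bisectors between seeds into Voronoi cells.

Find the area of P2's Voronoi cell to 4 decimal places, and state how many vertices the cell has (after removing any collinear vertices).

Area of P2's cell: 272.8539 (4 vertices)

1. box [0,94]×[0,27]: [(0, 0) (94, 0) (94, 27) (0, 27)]
2. ⊥bis P2·P0 via (79.34,9.575): [(83.7525, 0) (94, 0) (94, 27) (71.3099, 27)]  |A|=444.6576
3. ⊥bis P2·P1 via (90.505,17.17): [(73.9226, 21.3306) (83.7525, 0) (94, 0) (94, 16.2931)]  |A|=272.8539
4. canonical 4-gon: [(73.9226, 21.3306) (83.7525, 0) (94, 0) (94, 16.2931)]
5. shoelace: 272.8539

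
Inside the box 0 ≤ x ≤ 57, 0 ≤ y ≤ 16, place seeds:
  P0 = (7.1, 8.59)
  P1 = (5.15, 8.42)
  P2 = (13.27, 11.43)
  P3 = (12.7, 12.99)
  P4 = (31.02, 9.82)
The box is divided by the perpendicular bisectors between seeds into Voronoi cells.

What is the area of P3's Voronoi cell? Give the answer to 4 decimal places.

1. box [0,57]×[0,16]: [(0, 0) (57, 0) (57, 16) (0, 16)]
2. ⊥bis P3·P0 via (9.9,10.79): [(18.3779, 0) (57, 0) (57, 16) (5.8064, 16)]  |A|=718.5257
3. ⊥bis P3·P1 via (8.925,10.705): [(18.3779, 0) (57, 0) (57, 16) (5.8064, 16)]  |A|=718.5257
4. ⊥bis P3·P2 via (12.985,12.21): [(9.7213, 11.0175) (23.3576, 16) (5.8064, 16)]  |A|=43.7246
5. ⊥bis P3·P4 via (21.86,11.405): [(9.7213, 11.0175) (22.6077, 15.726) (22.6551, 16) (5.8064, 16)]  |A|=43.6283
6. canonical 4-gon: [(9.7213, 11.0175) (22.6077, 15.726) (22.6551, 16) (5.8064, 16)]
7. shoelace: 43.6283

Area of P3's cell: 43.6283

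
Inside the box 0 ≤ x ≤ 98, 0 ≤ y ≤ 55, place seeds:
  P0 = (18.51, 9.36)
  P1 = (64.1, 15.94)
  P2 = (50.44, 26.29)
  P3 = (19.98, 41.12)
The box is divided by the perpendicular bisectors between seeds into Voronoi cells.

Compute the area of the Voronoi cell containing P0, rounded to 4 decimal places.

Area of P0's cell: 944.5294

1. box [0,98]×[0,55]: [(0, 0) (98, 0) (98, 55) (0, 55)]
2. ⊥bis P0·P1 via (41.305,12.65): [(0, 0) (43.1308, 0) (35.1926, 55) (0, 55)]  |A|=2153.8936
3. ⊥bis P0·P2 via (34.475,17.825): [(0, 0) (43.1308, 0) (42.8333, 2.0613) (14.764, 55) (0, 55)]  |A|=1613.1606
4. ⊥bis P0·P3 via (19.245,25.24): [(0, 26.1307) (0, 0) (43.1308, 0) (42.8333, 2.0613) (30.8277, 24.7039)]  |A|=944.5294
5. canonical 5-gon: [(0, 26.1307) (0, 0) (43.1308, 0) (42.8333, 2.0613) (30.8277, 24.7039)]
6. shoelace: 944.5294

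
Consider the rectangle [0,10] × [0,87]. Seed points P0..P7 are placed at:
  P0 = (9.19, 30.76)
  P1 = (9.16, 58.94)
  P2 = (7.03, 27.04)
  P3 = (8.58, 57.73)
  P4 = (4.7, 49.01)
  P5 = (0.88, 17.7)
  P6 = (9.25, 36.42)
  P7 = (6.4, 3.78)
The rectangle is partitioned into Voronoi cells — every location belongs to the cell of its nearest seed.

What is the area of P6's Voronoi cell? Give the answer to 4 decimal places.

1. box [0,10]×[0,87]: [(0, 0) (10, 0) (10, 87) (0, 87)]
2. ⊥bis P6·P0 via (9.22,33.59): [(0, 33.6877) (10, 33.5817) (10, 87) (0, 87)]  |A|=533.6527
3. ⊥bis P6·P1 via (9.205,47.68): [(0, 47.6432) (0, 33.6877) (10, 33.5817) (10, 47.6832)]  |A|=140.2846
4. ⊥bis P6·P2 via (8.14,31.73): [(0, 47.6432) (0, 33.6877) (10, 33.5817) (10, 47.6832)]  |A|=140.2846
5. ⊥bis P6·P3 via (8.915,47.075): [(0, 46.7947) (0, 33.6877) (10, 33.5817) (10, 47.1091)]  |A|=133.1717
6. ⊥bis P6·P4 via (6.975,42.715): [(0, 40.1942) (0, 33.6877) (10, 33.5817) (10, 43.8082)]  |A|=83.665
7. ⊥bis P6·P5 via (5.065,27.06): [(0, 40.1942) (0, 33.6877) (10, 33.5817) (10, 43.8082)]  |A|=83.665
8. ⊥bis P6·P7 via (7.825,20.1): [(0, 40.1942) (0, 33.6877) (10, 33.5817) (10, 43.8082)]  |A|=83.665
9. canonical 4-gon: [(0, 40.1942) (0, 33.6877) (10, 33.5817) (10, 43.8082)]
10. shoelace: 83.665

Area of P6's cell: 83.6650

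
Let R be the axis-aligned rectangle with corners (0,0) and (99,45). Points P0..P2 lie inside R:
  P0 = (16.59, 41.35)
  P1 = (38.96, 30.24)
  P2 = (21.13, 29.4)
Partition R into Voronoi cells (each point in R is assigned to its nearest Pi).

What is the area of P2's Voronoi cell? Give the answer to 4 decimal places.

Area of P2's cell: 1037.7605

1. box [0,99]×[0,45]: [(0, 0) (99, 0) (99, 45) (0, 45)]
2. ⊥bis P2·P0 via (18.86,35.375): [(0, 28.2098) (0, 0) (99, 0) (99, 45) (44.1945, 45)]  |A|=4083.9821
3. ⊥bis P2·P1 via (30.045,29.82): [(29.5912, 39.452) (0, 28.2098) (0, 0) (31.4499, 0)]  |A|=1037.7605
4. canonical 4-gon: [(29.5912, 39.452) (0, 28.2098) (0, 0) (31.4499, 0)]
5. shoelace: 1037.7605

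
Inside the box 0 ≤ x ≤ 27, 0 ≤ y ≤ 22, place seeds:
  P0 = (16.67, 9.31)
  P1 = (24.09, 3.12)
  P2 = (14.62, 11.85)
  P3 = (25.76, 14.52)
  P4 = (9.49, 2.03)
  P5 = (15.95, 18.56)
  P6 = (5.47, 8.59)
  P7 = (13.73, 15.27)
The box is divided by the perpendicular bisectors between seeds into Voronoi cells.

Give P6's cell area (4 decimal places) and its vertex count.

1. box [0,27]×[0,22]: [(0, 0) (27, 0) (27, 22) (0, 22)]
2. ⊥bis P6·P0 via (11.07,8.95): [(0, 0) (11.6454, 0) (10.2311, 22) (0, 22)]  |A|=240.6407
3. ⊥bis P6·P1 via (14.78,5.855): [(0, 0) (11.6454, 0) (10.2311, 22) (0, 22)]  |A|=240.6407
4. ⊥bis P6·P2 via (10.045,10.22): [(0, 0) (11.6454, 0) (11.196, 6.9893) (5.848, 22) (0, 22)]  |A|=207.744
5. ⊥bis P6·P3 via (15.615,11.555): [(0, 0) (11.6454, 0) (11.196, 6.9893) (5.848, 22) (0, 22)]  |A|=207.744
6. ⊥bis P6·P4 via (7.48,5.31): [(0, 0.7262) (11.0212, 7.4801) (5.848, 22) (0, 22)]  |A|=159.6874
7. ⊥bis P6·P5 via (10.71,13.575): [(0, 0.7262) (11.0212, 7.4801) (7.7358, 16.7013) (2.695, 22) (0, 22)]  |A|=151.3341
8. ⊥bis P6·P7 via (9.6,11.93): [(0, 0.7262) (11.0212, 7.4801) (9.3064, 12.293) (1.4562, 22) (0, 22)]  |A|=138.3721
9. canonical 5-gon: [(0, 0.7262) (11.0212, 7.4801) (9.3064, 12.293) (1.4562, 22) (0, 22)]
10. shoelace: 138.3721

Area of P6's cell: 138.3721 (5 vertices)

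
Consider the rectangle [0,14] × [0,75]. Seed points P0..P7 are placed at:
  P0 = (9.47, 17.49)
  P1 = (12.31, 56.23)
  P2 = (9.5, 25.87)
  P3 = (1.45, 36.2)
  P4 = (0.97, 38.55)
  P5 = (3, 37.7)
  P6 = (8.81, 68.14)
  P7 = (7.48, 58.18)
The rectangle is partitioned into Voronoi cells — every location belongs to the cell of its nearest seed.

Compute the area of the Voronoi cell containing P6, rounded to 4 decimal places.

Area of P6's cell: 162.8371

1. box [0,14]×[0,75]: [(0, 0) (14, 0) (14, 75) (0, 75)]
2. ⊥bis P6·P0 via (9.14,42.815): [(0, 42.6959) (14, 42.8783) (14, 75) (0, 75)]  |A|=450.9804
3. ⊥bis P6·P1 via (10.56,62.185): [(0, 59.0817) (14, 63.1959) (14, 75) (0, 75)]  |A|=194.0565
4. ⊥bis P6·P2 via (9.155,47.005): [(0, 59.0817) (14, 63.1959) (14, 75) (0, 75)]  |A|=194.0565
5. ⊥bis P6·P3 via (5.13,52.17): [(0, 59.0817) (14, 63.1959) (14, 75) (0, 75)]  |A|=194.0565
6. ⊥bis P6·P4 via (4.89,53.345): [(0, 59.0817) (14, 63.1959) (14, 75) (0, 75)]  |A|=194.0565
7. ⊥bis P6·P5 via (5.905,52.92): [(0, 59.0817) (14, 63.1959) (14, 75) (0, 75)]  |A|=194.0565
8. ⊥bis P6·P7 via (8.145,63.16): [(0, 64.2476) (12.0867, 62.6336) (14, 63.1959) (14, 75) (0, 75)]  |A|=162.8371
9. canonical 5-gon: [(0, 64.2476) (12.0867, 62.6336) (14, 63.1959) (14, 75) (0, 75)]
10. shoelace: 162.8371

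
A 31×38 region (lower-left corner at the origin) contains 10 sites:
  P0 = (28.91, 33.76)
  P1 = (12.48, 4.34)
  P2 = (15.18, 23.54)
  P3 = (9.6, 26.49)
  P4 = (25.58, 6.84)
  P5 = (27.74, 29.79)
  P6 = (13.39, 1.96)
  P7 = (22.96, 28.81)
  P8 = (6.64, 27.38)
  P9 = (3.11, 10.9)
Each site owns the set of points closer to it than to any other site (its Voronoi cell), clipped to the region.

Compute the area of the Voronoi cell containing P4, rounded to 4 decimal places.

Area of P4's cell: 205.5468

1. box [0,31]×[0,38]: [(0, 0) (31, 0) (31, 38) (0, 38)]
2. ⊥bis P4·P0 via (27.245,20.3): [(0, 23.6702) (0, 0) (31, 0) (31, 19.8355)]  |A|=674.3385
3. ⊥bis P4·P1 via (19.03,5.59): [(15.9563, 21.6964) (20.0968, 0) (31, 0) (31, 19.8355)]  |A|=267.4804
4. ⊥bis P4·P2 via (20.38,15.19): [(28.3633, 20.1617) (17.5359, 13.4189) (20.0968, 0) (31, 0) (31, 19.8355)]  |A|=217.3424
5. ⊥bis P4·P3 via (17.59,16.665): [(28.3633, 20.1617) (17.5359, 13.4189) (20.0968, 0) (31, 0) (31, 19.8355)]  |A|=217.3424
6. ⊥bis P4·P5 via (26.66,18.315): [(25.5637, 18.4182) (17.5359, 13.4189) (20.0968, 0) (31, 0) (31, 17.9065)]  |A|=209.3441
7. ⊥bis P4·P6 via (19.485,4.4): [(25.5637, 18.4182) (17.5359, 13.4189) (19.0495, 5.4879) (21.2464, 0) (31, 0) (31, 17.9065)]  |A|=206.1895
8. ⊥bis P4·P7 via (24.27,17.825): [(27.6207, 18.2246) (24.692, 17.8753) (17.5359, 13.4189) (19.0495, 5.4879) (21.2464, 0) (31, 0) (31, 17.9065)]  |A|=205.5468
9. ⊥bis P4·P8 via (16.11,17.11): [(27.6207, 18.2246) (24.692, 17.8753) (17.5359, 13.4189) (19.0495, 5.4879) (21.2464, 0) (31, 0) (31, 17.9065)]  |A|=205.5468
10. ⊥bis P4·P9 via (14.345,8.87): [(27.6207, 18.2246) (24.692, 17.8753) (17.5359, 13.4189) (19.0495, 5.4879) (21.2464, 0) (31, 0) (31, 17.9065)]  |A|=205.5468
11. canonical 7-gon: [(27.6207, 18.2246) (24.692, 17.8753) (17.5359, 13.4189) (19.0495, 5.4879) (21.2464, 0) (31, 0) (31, 17.9065)]
12. shoelace: 205.5468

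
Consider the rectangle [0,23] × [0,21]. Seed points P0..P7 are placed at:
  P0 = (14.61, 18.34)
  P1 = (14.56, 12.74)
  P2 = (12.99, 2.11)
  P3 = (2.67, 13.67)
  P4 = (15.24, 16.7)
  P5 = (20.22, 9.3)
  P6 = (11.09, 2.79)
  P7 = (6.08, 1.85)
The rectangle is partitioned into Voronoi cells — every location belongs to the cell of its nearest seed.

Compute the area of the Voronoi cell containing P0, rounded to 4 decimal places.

1. box [0,23]×[0,21]: [(0, 0) (23, 0) (23, 21) (0, 21)]
2. ⊥bis P0·P1 via (14.585,15.54): [(0, 15.6702) (23, 15.4649) (23, 21) (0, 21)]  |A|=124.9465
3. ⊥bis P0·P2 via (13.8,10.225): [(0, 15.6702) (23, 15.4649) (23, 21) (0, 21)]  |A|=124.9465
4. ⊥bis P0·P3 via (8.64,16.005): [(8.8017, 15.5916) (23, 15.4649) (23, 21) (6.6863, 21)]  |A|=83.4099
5. ⊥bis P0·P4 via (14.925,17.52): [(8.8017, 15.5916) (9.8801, 15.582) (23, 20.622) (23, 21) (6.6863, 21)]  |A|=49.5794
6. ⊥bis P0·P5 via (17.415,13.82): [(8.8017, 15.5916) (9.8801, 15.582) (23, 20.622) (23, 21) (6.6863, 21)]  |A|=49.5794
7. ⊥bis P0·P6 via (12.85,10.565): [(8.8017, 15.5916) (9.8801, 15.582) (23, 20.622) (23, 21) (6.6863, 21)]  |A|=49.5794
8. ⊥bis P0·P7 via (10.345,10.095): [(8.8017, 15.5916) (9.8801, 15.582) (23, 20.622) (23, 21) (6.6863, 21)]  |A|=49.5794
9. canonical 5-gon: [(8.8017, 15.5916) (9.8801, 15.582) (23, 20.622) (23, 21) (6.6863, 21)]
10. shoelace: 49.5794

Area of P0's cell: 49.5794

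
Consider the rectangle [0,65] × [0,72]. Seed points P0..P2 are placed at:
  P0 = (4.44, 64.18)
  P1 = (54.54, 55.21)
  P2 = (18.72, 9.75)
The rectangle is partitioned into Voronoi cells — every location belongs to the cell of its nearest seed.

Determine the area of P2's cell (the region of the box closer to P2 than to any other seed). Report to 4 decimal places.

Area of P2's cell: 1964.9167

1. box [0,65]×[0,72]: [(0, 0) (65, 0) (65, 72) (0, 72)]
2. ⊥bis P2·P0 via (11.58,36.965): [(0, 33.9269) (0, 0) (65, 0) (65, 50.98)]  |A|=2759.4758
3. ⊥bis P2·P1 via (36.63,32.48): [(26.1025, 40.7751) (0, 33.9269) (0, 0) (65, 0) (65, 10.126)]  |A|=1964.9167
4. canonical 5-gon: [(26.1025, 40.7751) (0, 33.9269) (0, 0) (65, 0) (65, 10.126)]
5. shoelace: 1964.9167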